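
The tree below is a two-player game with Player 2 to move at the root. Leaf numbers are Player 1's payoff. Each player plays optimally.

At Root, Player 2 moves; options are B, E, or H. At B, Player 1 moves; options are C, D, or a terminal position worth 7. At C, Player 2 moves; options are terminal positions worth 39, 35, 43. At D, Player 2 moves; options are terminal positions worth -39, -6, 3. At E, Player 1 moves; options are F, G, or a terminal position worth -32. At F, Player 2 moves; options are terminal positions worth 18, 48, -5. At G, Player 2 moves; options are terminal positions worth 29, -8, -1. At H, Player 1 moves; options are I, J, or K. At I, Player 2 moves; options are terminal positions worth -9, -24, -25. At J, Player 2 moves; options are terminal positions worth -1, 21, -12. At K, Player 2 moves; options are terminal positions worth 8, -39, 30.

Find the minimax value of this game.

-12

C (Player 2): min(39, 35, 43) = 35
D (Player 2): min(-39, -6, 3) = -39
B (Player 1): max(35, -39, 7) = 35
F (Player 2): min(18, 48, -5) = -5
G (Player 2): min(29, -8, -1) = -8
E (Player 1): max(-5, -8, -32) = -5
I (Player 2): min(-9, -24, -25) = -25
J (Player 2): min(-1, 21, -12) = -12
K (Player 2): min(8, -39, 30) = -39
H (Player 1): max(-25, -12, -39) = -12
Root (Player 2): min(35, -5, -12) = -12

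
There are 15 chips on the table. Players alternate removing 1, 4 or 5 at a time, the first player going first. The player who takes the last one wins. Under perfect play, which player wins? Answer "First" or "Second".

First

i:   0  1  2  3  4  5  6  7  8  9 10 11 12 13 14 15
     L  W  L  W  W  W  W  W  L  W  L  W  W  W  W  W
Position 15 is W, so the first player wins.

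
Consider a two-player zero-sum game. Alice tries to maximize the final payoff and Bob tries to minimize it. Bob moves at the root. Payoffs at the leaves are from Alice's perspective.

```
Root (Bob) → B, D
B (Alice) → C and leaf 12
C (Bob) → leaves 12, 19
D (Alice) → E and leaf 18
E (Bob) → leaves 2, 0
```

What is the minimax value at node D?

E: min(2, 0) = 0
D: max(0, 18) = 18

18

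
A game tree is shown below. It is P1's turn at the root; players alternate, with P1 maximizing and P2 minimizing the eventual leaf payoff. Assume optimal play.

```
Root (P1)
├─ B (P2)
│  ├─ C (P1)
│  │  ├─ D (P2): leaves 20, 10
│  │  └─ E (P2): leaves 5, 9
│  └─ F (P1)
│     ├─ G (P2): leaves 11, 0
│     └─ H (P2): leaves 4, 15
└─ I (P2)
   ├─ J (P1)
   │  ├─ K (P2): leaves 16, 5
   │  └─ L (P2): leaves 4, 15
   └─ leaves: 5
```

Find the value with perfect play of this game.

5

D (P2): min(20, 10) = 10
E (P2): min(5, 9) = 5
C (P1): max(10, 5) = 10
G (P2): min(11, 0) = 0
H (P2): min(4, 15) = 4
F (P1): max(0, 4) = 4
B (P2): min(10, 4) = 4
K (P2): min(16, 5) = 5
L (P2): min(4, 15) = 4
J (P1): max(5, 4) = 5
I (P2): min(5, 5) = 5
Root (P1): max(4, 5) = 5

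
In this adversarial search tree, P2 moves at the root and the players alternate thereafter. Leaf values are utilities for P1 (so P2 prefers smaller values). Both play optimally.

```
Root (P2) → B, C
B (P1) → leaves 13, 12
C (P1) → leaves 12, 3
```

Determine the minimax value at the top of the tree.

B (P1): max(13, 12) = 13
C (P1): max(12, 3) = 12
Root (P2): min(13, 12) = 12

12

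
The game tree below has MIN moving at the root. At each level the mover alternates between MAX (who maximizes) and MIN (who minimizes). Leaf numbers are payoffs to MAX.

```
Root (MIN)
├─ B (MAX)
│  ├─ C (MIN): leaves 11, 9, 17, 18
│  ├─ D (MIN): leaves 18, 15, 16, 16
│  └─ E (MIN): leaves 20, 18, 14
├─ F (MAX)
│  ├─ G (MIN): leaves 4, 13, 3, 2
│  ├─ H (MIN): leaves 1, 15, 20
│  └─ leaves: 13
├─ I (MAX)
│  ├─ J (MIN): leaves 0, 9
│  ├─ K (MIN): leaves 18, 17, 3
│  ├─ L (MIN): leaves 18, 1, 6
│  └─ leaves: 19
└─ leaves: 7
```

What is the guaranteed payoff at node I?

19

J: min(0, 9) = 0
K: min(18, 17, 3) = 3
L: min(18, 1, 6) = 1
I: max(0, 3, 1, 19) = 19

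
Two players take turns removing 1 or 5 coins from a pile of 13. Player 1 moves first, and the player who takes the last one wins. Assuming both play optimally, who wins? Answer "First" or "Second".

First

Compute winning (W) and losing (L) positions by backward induction:
i:   0  1  2  3  4  5  6  7  8  9 10 11 12 13
     L  W  L  W  L  W  L  W  L  W  L  W  L  W
Position 13 is W, so the first player wins.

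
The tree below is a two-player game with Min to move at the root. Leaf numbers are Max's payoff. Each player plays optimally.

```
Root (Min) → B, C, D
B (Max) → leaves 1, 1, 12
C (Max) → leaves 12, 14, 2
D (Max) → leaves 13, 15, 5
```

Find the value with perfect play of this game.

12

B (Max): max(1, 1, 12) = 12
C (Max): max(12, 14, 2) = 14
D (Max): max(13, 15, 5) = 15
Root (Min): min(12, 14, 15) = 12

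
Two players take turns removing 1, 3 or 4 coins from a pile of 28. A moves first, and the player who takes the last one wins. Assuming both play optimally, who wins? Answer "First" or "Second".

Positions where the player to move wins (W) vs loses (L):
i:   0  1  2  3  4  5  6  7  8  9 10 11 12 13 14 15 16 17 18 19 20 21 22 23 24 25 26 27 28
     L  W  L  W  W  W  W  L  W  L  W  W  W  W  L  W  L  W  W  W  W  L  W  L  W  W  W  W  L
Position 28 is L, so the second player wins.

Second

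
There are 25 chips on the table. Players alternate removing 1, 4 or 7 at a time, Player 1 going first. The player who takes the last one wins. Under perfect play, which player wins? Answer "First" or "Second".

Positions where the player to move wins (W) vs loses (L):
i:   0  1  2  3  4  5  6  7  8  9 10 11 12 13 14 15 16 17 18 19 20 21 22 23 24 25
     L  W  L  W  W  L  W  W  L  W  L  W  W  L  W  W  L  W  L  W  W  L  W  W  L  W
Position 25 is W, so the first player wins.

First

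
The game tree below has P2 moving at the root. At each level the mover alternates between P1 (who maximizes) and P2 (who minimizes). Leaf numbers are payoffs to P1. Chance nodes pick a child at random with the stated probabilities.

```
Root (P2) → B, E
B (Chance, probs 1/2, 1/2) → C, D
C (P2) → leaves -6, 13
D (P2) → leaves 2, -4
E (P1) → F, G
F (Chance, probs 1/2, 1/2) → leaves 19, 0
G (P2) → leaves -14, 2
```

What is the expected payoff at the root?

-5

C (P2): min(-6, 13) = -6
D (P2): min(2, -4) = -4
B (Chance): 1/2·-6 + 1/2·-4 = -5
F (Chance): 1/2·19 + 1/2·0 = 9.5
G (P2): min(-14, 2) = -14
E (P1): max(9.5, -14) = 9.5
Root (P2): min(-5, 9.5) = -5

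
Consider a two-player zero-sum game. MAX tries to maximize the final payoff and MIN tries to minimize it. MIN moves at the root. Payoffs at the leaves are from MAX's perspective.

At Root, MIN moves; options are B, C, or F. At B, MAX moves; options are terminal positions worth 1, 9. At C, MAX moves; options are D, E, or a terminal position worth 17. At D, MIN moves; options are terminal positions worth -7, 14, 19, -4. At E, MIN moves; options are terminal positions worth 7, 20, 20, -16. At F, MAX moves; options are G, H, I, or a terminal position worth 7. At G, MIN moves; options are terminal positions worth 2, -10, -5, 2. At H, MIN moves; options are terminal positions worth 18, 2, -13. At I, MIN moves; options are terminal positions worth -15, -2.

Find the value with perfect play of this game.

B (MAX): max(1, 9) = 9
D (MIN): min(-7, 14, 19, -4) = -7
E (MIN): min(7, 20, 20, -16) = -16
C (MAX): max(-7, -16, 17) = 17
G (MIN): min(2, -10, -5, 2) = -10
H (MIN): min(18, 2, -13) = -13
I (MIN): min(-15, -2) = -15
F (MAX): max(-10, -13, -15, 7) = 7
Root (MIN): min(9, 17, 7) = 7

7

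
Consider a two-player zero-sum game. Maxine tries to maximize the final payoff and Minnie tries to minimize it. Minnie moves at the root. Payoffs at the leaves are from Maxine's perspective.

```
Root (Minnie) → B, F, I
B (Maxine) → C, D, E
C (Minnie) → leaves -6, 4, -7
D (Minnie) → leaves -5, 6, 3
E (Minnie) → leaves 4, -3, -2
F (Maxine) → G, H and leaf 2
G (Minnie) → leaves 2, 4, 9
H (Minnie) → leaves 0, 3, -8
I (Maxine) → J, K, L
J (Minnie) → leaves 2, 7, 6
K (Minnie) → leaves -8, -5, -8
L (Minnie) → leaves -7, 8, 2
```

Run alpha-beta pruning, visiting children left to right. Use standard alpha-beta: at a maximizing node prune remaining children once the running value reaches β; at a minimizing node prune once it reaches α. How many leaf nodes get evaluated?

C [α=-∞,β=+∞]: v=-7
D [α=-7,β=+∞]: v=-5
E [α=-5,β=+∞]: v=-3
B [α=-∞,β=+∞]: v=-3
G [α=-∞,β=-3]: v=2
F [α=-∞,β=-3]: v=2 after child 1 ≥ β → β-cutoff, skip 2
J [α=-∞,β=-3]: v=2
I [α=-∞,β=-3]: v=2 after child 1 ≥ β → β-cutoff, skip 2
Root [α=-∞,β=+∞]: v=-3
Leaves evaluated: 15 of 25.

15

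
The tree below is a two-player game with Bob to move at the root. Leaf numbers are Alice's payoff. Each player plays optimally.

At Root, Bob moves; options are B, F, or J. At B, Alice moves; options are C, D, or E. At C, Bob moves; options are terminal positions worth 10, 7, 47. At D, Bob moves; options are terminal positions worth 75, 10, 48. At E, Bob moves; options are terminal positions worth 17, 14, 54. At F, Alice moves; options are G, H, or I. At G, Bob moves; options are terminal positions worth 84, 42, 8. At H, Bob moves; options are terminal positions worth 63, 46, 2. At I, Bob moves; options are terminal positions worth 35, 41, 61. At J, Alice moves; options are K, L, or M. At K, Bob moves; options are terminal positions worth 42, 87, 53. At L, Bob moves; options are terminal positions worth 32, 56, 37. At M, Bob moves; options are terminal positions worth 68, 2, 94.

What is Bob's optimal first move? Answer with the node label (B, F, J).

C (Bob): min(10, 7, 47) = 7
D (Bob): min(75, 10, 48) = 10
E (Bob): min(17, 14, 54) = 14
B (Alice): max(7, 10, 14) = 14
G (Bob): min(84, 42, 8) = 8
H (Bob): min(63, 46, 2) = 2
I (Bob): min(35, 41, 61) = 35
F (Alice): max(8, 2, 35) = 35
K (Bob): min(42, 87, 53) = 42
L (Bob): min(32, 56, 37) = 32
M (Bob): min(68, 2, 94) = 2
J (Alice): max(42, 32, 2) = 42
Root (Bob): min(14, 35, 42) = 14
Bob picks the child with the lowest value: B (value 14).

B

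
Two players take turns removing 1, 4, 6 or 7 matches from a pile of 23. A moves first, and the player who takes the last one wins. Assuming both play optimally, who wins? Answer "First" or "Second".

W/L table (W = player to move can force a win):
i:   0  1  2  3  4  5  6  7  8  9 10 11 12 13 14 15 16 17 18 19 20 21 22 23
     L  W  L  W  W  L  W  W  W  W  L  W  W  L  W  L  W  W  L  W  W  W  W  L
Position 23 is L, so the second player wins.

Second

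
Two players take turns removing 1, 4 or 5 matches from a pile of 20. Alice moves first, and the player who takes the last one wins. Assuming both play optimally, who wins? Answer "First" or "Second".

First

Positions where the player to move wins (W) vs loses (L):
i:   0  1  2  3  4  5  6  7  8  9 10 11 12 13 14 15 16 17 18 19 20
     L  W  L  W  W  W  W  W  L  W  L  W  W  W  W  W  L  W  L  W  W
Position 20 is W, so the first player wins.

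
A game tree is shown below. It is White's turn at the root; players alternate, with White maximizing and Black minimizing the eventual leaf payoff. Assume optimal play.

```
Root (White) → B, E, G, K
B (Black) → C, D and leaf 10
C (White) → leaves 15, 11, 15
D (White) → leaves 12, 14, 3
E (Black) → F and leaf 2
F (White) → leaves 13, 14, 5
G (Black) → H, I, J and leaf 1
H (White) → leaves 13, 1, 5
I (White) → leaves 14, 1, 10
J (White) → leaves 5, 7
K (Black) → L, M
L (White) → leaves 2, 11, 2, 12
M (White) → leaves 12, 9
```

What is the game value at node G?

H: max(13, 1, 5) = 13
I: max(14, 1, 10) = 14
J: max(5, 7) = 7
G: min(13, 14, 7, 1) = 1

1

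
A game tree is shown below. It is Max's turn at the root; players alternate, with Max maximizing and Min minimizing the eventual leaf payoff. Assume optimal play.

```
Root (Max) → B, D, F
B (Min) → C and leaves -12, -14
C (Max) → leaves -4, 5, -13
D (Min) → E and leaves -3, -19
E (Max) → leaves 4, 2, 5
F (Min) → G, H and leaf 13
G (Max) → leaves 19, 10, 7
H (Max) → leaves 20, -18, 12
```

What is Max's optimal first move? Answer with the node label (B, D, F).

F

C (Max): max(-4, 5, -13) = 5
B (Min): min(5, -12, -14) = -14
E (Max): max(4, 2, 5) = 5
D (Min): min(5, -3, -19) = -19
G (Max): max(19, 10, 7) = 19
H (Max): max(20, -18, 12) = 20
F (Min): min(19, 20, 13) = 13
Root (Max): max(-14, -19, 13) = 13
Max picks the child with the highest value: F (value 13).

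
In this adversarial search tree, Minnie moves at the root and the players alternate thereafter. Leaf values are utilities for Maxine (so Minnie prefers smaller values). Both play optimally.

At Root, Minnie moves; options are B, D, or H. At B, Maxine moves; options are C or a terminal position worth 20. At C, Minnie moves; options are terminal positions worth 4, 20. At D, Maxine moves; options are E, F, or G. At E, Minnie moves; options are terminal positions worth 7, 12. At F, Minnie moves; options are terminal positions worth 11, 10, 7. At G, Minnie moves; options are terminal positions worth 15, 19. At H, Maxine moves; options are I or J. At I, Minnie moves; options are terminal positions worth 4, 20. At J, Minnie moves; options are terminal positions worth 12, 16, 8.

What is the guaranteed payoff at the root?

8

C (Minnie): min(4, 20) = 4
B (Maxine): max(4, 20) = 20
E (Minnie): min(7, 12) = 7
F (Minnie): min(11, 10, 7) = 7
G (Minnie): min(15, 19) = 15
D (Maxine): max(7, 7, 15) = 15
I (Minnie): min(4, 20) = 4
J (Minnie): min(12, 16, 8) = 8
H (Maxine): max(4, 8) = 8
Root (Minnie): min(20, 15, 8) = 8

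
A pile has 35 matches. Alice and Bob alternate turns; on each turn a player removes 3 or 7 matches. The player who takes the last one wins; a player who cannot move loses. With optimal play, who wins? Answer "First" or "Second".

First

Compute winning (W) and losing (L) positions by backward induction:
i:   0  1  2  3  4  5  6  7  8  9 10 11 12 13 14 15 16 17 18 19 20 21 22 23 24 25 26 27 28 29 30 31 32 33 34 35
     L  L  L  W  W  W  L  W  W  W  L  L  L  W  W  W  L  W  W  W  L  L  L  W  W  W  L  W  W  W  L  L  L  W  W  W
Position 35 is W, so the first player wins.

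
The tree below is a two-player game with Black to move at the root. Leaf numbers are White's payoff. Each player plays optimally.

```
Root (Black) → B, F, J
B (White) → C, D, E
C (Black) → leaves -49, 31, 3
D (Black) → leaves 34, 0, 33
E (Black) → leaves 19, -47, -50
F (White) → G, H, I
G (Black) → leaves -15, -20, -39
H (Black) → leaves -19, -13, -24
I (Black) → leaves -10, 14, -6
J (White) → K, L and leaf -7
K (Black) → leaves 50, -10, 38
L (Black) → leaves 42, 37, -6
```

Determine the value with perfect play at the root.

C (Black): min(-49, 31, 3) = -49
D (Black): min(34, 0, 33) = 0
E (Black): min(19, -47, -50) = -50
B (White): max(-49, 0, -50) = 0
G (Black): min(-15, -20, -39) = -39
H (Black): min(-19, -13, -24) = -24
I (Black): min(-10, 14, -6) = -10
F (White): max(-39, -24, -10) = -10
K (Black): min(50, -10, 38) = -10
L (Black): min(42, 37, -6) = -6
J (White): max(-10, -6, -7) = -6
Root (Black): min(0, -10, -6) = -10

-10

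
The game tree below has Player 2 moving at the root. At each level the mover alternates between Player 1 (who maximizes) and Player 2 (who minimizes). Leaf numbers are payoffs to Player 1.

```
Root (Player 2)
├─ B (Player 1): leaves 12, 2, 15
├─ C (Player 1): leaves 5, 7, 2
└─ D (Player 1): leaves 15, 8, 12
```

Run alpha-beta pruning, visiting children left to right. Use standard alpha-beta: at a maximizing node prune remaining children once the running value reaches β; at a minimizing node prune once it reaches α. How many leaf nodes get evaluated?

7

B [α=-∞,β=+∞]: v=15
C [α=-∞,β=15]: v=7
D [α=-∞,β=7]: v=15 after child 1 ≥ β → β-cutoff, skip 2
Root [α=-∞,β=+∞]: v=7
Leaves evaluated: 7 of 9.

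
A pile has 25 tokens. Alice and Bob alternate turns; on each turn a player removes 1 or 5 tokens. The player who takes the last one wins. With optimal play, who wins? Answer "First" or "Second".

Mark each pile size as W (mover wins) or L (mover loses):
i:   0  1  2  3  4  5  6  7  8  9 10 11 12 13 14 15 16 17 18 19 20 21 22 23 24 25
     L  W  L  W  L  W  L  W  L  W  L  W  L  W  L  W  L  W  L  W  L  W  L  W  L  W
Position 25 is W, so the first player wins.

First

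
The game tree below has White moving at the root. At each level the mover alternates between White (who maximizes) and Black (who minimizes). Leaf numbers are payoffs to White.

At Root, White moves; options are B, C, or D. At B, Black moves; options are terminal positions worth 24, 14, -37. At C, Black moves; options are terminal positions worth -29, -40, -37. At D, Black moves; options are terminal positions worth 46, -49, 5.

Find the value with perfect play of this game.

-37

B (Black): min(24, 14, -37) = -37
C (Black): min(-29, -40, -37) = -40
D (Black): min(46, -49, 5) = -49
Root (White): max(-37, -40, -49) = -37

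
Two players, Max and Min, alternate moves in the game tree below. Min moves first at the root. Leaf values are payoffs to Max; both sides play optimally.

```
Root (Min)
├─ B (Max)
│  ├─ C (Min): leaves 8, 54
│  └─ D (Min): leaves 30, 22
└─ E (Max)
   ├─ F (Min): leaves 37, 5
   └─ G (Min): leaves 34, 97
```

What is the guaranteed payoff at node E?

34

F: min(37, 5) = 5
G: min(34, 97) = 34
E: max(5, 34) = 34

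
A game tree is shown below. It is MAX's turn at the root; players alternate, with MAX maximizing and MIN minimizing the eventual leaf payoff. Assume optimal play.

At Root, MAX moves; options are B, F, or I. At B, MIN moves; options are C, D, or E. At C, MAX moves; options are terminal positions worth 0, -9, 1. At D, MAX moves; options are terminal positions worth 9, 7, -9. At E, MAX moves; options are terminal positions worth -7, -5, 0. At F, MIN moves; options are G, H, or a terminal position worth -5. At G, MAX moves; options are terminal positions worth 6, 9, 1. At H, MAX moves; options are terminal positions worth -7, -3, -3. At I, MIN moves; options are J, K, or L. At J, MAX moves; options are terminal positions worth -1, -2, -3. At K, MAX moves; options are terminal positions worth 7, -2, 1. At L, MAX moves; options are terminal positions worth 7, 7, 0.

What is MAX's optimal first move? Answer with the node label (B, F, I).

B

C (MAX): max(0, -9, 1) = 1
D (MAX): max(9, 7, -9) = 9
E (MAX): max(-7, -5, 0) = 0
B (MIN): min(1, 9, 0) = 0
G (MAX): max(6, 9, 1) = 9
H (MAX): max(-7, -3, -3) = -3
F (MIN): min(9, -3, -5) = -5
J (MAX): max(-1, -2, -3) = -1
K (MAX): max(7, -2, 1) = 7
L (MAX): max(7, 7, 0) = 7
I (MIN): min(-1, 7, 7) = -1
Root (MAX): max(0, -5, -1) = 0
MAX picks the child with the highest value: B (value 0).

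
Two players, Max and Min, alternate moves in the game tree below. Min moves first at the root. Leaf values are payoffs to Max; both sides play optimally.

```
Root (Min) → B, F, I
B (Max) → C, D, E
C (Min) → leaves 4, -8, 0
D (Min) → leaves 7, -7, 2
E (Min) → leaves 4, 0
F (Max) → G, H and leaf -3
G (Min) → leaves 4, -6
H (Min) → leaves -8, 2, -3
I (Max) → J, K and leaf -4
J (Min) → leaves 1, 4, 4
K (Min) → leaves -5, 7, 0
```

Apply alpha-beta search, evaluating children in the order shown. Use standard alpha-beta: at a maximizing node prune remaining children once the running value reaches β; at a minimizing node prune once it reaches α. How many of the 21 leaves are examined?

15

C [α=-∞,β=+∞]: v=-8
D [α=-8,β=+∞]: v=-7
E [α=-7,β=+∞]: v=0
B [α=-∞,β=+∞]: v=0
G [α=-∞,β=0]: v=-6
H [α=-6,β=0]: v=-8 after child 1 ≤ α → α-cutoff, skip 2
F [α=-∞,β=0]: v=-3
J [α=-∞,β=-3]: v=1
I [α=-∞,β=-3]: v=1 after child 1 ≥ β → β-cutoff, skip 2
Root [α=-∞,β=+∞]: v=-3
Leaves evaluated: 15 of 21.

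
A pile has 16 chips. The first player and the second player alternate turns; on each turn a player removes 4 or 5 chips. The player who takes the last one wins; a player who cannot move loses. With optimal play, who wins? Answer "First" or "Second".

First

Compute winning (W) and losing (L) positions by backward induction:
i:   0  1  2  3  4  5  6  7  8  9 10 11 12 13 14 15 16
     L  L  L  L  W  W  W  W  W  L  L  L  L  W  W  W  W
Position 16 is W, so the first player wins.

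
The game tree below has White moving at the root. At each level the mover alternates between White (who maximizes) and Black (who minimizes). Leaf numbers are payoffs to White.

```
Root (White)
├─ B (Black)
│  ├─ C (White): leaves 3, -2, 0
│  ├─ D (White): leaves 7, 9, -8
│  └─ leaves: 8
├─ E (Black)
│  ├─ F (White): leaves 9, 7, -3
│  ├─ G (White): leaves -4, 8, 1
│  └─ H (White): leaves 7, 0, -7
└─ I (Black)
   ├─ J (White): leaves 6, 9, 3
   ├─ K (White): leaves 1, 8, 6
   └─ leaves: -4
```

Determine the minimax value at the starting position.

C (White): max(3, -2, 0) = 3
D (White): max(7, 9, -8) = 9
B (Black): min(3, 9, 8) = 3
F (White): max(9, 7, -3) = 9
G (White): max(-4, 8, 1) = 8
H (White): max(7, 0, -7) = 7
E (Black): min(9, 8, 7) = 7
J (White): max(6, 9, 3) = 9
K (White): max(1, 8, 6) = 8
I (Black): min(9, 8, -4) = -4
Root (White): max(3, 7, -4) = 7

7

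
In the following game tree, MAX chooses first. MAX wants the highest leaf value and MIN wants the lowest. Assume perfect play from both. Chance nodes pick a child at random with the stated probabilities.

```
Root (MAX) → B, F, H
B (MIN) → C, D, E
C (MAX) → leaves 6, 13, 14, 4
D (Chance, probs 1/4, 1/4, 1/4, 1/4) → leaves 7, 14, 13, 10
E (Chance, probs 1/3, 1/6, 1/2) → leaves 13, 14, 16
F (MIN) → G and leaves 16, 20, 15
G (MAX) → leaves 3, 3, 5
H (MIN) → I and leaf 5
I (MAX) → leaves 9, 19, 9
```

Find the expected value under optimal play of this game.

11

C (MAX): max(6, 13, 14, 4) = 14
D (Chance): 1/4·7 + 1/4·14 + 1/4·13 + 1/4·10 = 11
E (Chance): 1/3·13 + 1/6·14 + 1/2·16 = 14.67
B (MIN): min(14, 11, 14.67) = 11
G (MAX): max(3, 3, 5) = 5
F (MIN): min(5, 16, 20, 15) = 5
I (MAX): max(9, 19, 9) = 19
H (MIN): min(19, 5) = 5
Root (MAX): max(11, 5, 5) = 11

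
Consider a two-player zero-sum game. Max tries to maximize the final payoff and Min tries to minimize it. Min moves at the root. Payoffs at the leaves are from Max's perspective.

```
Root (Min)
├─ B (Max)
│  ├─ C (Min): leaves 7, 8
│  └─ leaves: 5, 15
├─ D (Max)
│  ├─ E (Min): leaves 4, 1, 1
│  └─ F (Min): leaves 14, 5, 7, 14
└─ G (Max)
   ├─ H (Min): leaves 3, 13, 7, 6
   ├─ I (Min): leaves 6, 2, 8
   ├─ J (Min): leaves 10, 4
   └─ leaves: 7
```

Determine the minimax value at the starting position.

C (Min): min(7, 8) = 7
B (Max): max(7, 5, 15) = 15
E (Min): min(4, 1, 1) = 1
F (Min): min(14, 5, 7, 14) = 5
D (Max): max(1, 5) = 5
H (Min): min(3, 13, 7, 6) = 3
I (Min): min(6, 2, 8) = 2
J (Min): min(10, 4) = 4
G (Max): max(3, 2, 4, 7) = 7
Root (Min): min(15, 5, 7) = 5

5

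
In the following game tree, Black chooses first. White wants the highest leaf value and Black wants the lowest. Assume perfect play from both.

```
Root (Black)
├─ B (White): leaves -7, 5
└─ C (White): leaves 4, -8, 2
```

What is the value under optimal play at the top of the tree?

B (White): max(-7, 5) = 5
C (White): max(4, -8, 2) = 4
Root (Black): min(5, 4) = 4

4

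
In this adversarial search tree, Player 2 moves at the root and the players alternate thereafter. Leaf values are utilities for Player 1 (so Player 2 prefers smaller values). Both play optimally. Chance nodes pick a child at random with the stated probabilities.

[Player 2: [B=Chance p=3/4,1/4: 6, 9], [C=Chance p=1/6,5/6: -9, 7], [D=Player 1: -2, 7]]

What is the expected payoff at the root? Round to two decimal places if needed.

B (Chance): 3/4·6 + 1/4·9 = 6.75
C (Chance): 1/6·-9 + 5/6·7 = 4.33
D (Player 1): max(-2, 7) = 7
Root (Player 2): min(6.75, 4.33, 7) = 4.33

4.33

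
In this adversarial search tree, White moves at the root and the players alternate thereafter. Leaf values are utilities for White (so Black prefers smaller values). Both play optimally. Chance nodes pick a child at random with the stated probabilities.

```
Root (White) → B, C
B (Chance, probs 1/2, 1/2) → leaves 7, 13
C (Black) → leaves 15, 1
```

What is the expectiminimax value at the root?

B (Chance): 1/2·7 + 1/2·13 = 10
C (Black): min(15, 1) = 1
Root (White): max(10, 1) = 10

10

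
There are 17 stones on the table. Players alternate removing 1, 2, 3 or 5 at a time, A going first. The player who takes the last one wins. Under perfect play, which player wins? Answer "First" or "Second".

Mark each pile size as W (mover wins) or L (mover loses):
i:   0  1  2  3  4  5  6  7  8  9 10 11 12 13 14 15 16 17
     L  W  W  W  L  W  W  W  L  W  W  W  L  W  W  W  L  W
Position 17 is W, so the first player wins.

First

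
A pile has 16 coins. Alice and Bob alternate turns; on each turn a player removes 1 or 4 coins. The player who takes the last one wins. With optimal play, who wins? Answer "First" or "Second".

First

Positions where the player to move wins (W) vs loses (L):
i:   0  1  2  3  4  5  6  7  8  9 10 11 12 13 14 15 16
     L  W  L  W  W  L  W  L  W  W  L  W  L  W  W  L  W
Position 16 is W, so the first player wins.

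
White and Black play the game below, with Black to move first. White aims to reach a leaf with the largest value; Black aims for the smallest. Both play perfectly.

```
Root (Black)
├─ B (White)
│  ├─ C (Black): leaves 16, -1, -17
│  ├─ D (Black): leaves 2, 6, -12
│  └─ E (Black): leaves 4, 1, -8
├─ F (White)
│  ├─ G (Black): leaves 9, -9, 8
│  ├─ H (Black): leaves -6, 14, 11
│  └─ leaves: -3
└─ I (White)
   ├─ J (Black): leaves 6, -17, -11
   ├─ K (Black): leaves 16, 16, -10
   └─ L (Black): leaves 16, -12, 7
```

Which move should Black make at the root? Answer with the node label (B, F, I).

C (Black): min(16, -1, -17) = -17
D (Black): min(2, 6, -12) = -12
E (Black): min(4, 1, -8) = -8
B (White): max(-17, -12, -8) = -8
G (Black): min(9, -9, 8) = -9
H (Black): min(-6, 14, 11) = -6
F (White): max(-9, -6, -3) = -3
J (Black): min(6, -17, -11) = -17
K (Black): min(16, 16, -10) = -10
L (Black): min(16, -12, 7) = -12
I (White): max(-17, -10, -12) = -10
Root (Black): min(-8, -3, -10) = -10
Black picks the child with the lowest value: I (value -10).

I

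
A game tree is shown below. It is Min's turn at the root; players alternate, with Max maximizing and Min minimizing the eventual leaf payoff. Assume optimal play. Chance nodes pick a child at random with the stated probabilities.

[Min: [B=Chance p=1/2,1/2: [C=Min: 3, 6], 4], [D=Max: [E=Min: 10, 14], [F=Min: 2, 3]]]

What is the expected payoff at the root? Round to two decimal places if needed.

3.5

C (Min): min(3, 6) = 3
B (Chance): 1/2·3 + 1/2·4 = 3.5
E (Min): min(10, 14) = 10
F (Min): min(2, 3) = 2
D (Max): max(10, 2) = 10
Root (Min): min(3.5, 10) = 3.5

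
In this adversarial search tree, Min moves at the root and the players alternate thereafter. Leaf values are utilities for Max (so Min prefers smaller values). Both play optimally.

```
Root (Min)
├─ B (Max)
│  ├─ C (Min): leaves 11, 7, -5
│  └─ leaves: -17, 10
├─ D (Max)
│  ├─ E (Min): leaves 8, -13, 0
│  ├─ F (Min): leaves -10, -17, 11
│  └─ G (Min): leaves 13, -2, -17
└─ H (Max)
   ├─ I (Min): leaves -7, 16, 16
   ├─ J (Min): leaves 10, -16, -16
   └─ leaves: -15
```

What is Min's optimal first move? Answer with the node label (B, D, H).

D

C (Min): min(11, 7, -5) = -5
B (Max): max(-5, -17, 10) = 10
E (Min): min(8, -13, 0) = -13
F (Min): min(-10, -17, 11) = -17
G (Min): min(13, -2, -17) = -17
D (Max): max(-13, -17, -17) = -13
I (Min): min(-7, 16, 16) = -7
J (Min): min(10, -16, -16) = -16
H (Max): max(-7, -16, -15) = -7
Root (Min): min(10, -13, -7) = -13
Min picks the child with the lowest value: D (value -13).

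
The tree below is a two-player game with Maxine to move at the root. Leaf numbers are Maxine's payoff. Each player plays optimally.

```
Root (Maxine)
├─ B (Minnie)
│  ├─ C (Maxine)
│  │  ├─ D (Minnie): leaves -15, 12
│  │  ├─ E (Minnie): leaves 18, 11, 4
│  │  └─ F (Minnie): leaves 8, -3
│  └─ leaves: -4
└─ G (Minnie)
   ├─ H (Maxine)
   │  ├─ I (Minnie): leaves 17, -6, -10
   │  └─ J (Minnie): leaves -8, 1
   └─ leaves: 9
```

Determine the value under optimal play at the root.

-4

D (Minnie): min(-15, 12) = -15
E (Minnie): min(18, 11, 4) = 4
F (Minnie): min(8, -3) = -3
C (Maxine): max(-15, 4, -3) = 4
B (Minnie): min(4, -4) = -4
I (Minnie): min(17, -6, -10) = -10
J (Minnie): min(-8, 1) = -8
H (Maxine): max(-10, -8) = -8
G (Minnie): min(-8, 9) = -8
Root (Maxine): max(-4, -8) = -4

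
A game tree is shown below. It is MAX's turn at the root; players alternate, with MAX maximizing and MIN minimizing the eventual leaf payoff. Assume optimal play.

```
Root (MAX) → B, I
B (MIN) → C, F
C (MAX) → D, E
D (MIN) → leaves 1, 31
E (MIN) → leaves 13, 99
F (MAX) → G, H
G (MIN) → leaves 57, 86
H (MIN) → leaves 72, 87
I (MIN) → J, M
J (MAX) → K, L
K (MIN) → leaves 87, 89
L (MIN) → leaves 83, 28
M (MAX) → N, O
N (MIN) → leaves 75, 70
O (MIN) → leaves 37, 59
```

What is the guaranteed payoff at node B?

D: min(1, 31) = 1
E: min(13, 99) = 13
C: max(1, 13) = 13
G: min(57, 86) = 57
H: min(72, 87) = 72
F: max(57, 72) = 72
B: min(13, 72) = 13

13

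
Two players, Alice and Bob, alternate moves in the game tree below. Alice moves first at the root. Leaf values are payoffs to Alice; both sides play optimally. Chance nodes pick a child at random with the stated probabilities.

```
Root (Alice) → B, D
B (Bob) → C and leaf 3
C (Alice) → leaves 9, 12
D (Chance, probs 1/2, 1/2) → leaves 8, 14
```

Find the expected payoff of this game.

11

C (Alice): max(9, 12) = 12
B (Bob): min(12, 3) = 3
D (Chance): 1/2·8 + 1/2·14 = 11
Root (Alice): max(3, 11) = 11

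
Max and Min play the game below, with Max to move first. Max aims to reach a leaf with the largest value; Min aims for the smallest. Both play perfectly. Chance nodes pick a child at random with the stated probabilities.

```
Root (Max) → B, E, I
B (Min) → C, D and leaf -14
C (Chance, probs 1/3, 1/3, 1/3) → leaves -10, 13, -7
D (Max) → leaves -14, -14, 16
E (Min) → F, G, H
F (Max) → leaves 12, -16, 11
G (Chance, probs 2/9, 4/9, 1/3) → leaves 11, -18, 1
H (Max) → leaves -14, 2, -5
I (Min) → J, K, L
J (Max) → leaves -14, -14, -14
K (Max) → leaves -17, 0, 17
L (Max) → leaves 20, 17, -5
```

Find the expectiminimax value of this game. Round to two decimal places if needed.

-5.22

C (Chance): 1/3·-10 + 1/3·13 + 1/3·-7 = -1.33
D (Max): max(-14, -14, 16) = 16
B (Min): min(-1.33, 16, -14) = -14
F (Max): max(12, -16, 11) = 12
G (Chance): 2/9·11 + 4/9·-18 + 1/3·1 = -5.22
H (Max): max(-14, 2, -5) = 2
E (Min): min(12, -5.22, 2) = -5.22
J (Max): max(-14, -14, -14) = -14
K (Max): max(-17, 0, 17) = 17
L (Max): max(20, 17, -5) = 20
I (Min): min(-14, 17, 20) = -14
Root (Max): max(-14, -5.22, -14) = -5.22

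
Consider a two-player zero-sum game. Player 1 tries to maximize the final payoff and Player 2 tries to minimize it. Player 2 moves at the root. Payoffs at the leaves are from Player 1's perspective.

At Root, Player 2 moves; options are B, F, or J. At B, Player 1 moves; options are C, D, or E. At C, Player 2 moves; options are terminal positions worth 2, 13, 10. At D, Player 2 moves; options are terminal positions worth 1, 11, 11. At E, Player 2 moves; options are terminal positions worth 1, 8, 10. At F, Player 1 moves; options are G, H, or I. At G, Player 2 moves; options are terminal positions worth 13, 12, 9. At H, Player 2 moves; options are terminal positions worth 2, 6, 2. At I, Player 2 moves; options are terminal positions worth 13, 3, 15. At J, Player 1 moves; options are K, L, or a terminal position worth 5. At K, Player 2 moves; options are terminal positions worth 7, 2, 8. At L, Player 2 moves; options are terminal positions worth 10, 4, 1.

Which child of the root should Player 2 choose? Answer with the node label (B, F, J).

B

C (Player 2): min(2, 13, 10) = 2
D (Player 2): min(1, 11, 11) = 1
E (Player 2): min(1, 8, 10) = 1
B (Player 1): max(2, 1, 1) = 2
G (Player 2): min(13, 12, 9) = 9
H (Player 2): min(2, 6, 2) = 2
I (Player 2): min(13, 3, 15) = 3
F (Player 1): max(9, 2, 3) = 9
K (Player 2): min(7, 2, 8) = 2
L (Player 2): min(10, 4, 1) = 1
J (Player 1): max(2, 1, 5) = 5
Root (Player 2): min(2, 9, 5) = 2
Player 2 picks the child with the lowest value: B (value 2).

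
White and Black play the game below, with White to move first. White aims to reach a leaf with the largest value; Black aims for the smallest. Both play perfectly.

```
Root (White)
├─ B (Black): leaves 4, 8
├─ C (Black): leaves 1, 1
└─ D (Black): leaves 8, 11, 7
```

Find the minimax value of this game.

7

B (Black): min(4, 8) = 4
C (Black): min(1, 1) = 1
D (Black): min(8, 11, 7) = 7
Root (White): max(4, 1, 7) = 7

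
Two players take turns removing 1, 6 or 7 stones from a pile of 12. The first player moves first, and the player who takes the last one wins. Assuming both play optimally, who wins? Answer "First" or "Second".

W/L table (W = player to move can force a win):
i:   0  1  2  3  4  5  6  7  8  9 10 11 12
     L  W  L  W  L  W  W  W  W  W  W  W  L
Position 12 is L, so the second player wins.

Second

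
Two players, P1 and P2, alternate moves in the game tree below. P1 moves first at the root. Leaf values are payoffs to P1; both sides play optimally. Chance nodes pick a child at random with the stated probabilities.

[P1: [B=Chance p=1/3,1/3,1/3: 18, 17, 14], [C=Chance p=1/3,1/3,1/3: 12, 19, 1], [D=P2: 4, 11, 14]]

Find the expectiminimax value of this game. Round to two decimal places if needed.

16.33

B (Chance): 1/3·18 + 1/3·17 + 1/3·14 = 16.33
C (Chance): 1/3·12 + 1/3·19 + 1/3·1 = 10.67
D (P2): min(4, 11, 14) = 4
Root (P1): max(16.33, 10.67, 4) = 16.33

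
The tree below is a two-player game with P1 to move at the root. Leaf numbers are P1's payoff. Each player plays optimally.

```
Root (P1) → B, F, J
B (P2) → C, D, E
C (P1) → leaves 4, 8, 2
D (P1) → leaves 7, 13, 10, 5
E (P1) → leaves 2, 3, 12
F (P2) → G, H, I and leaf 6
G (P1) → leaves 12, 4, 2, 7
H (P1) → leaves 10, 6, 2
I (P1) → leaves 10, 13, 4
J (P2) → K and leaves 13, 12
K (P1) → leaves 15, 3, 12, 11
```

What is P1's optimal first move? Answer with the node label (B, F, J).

C (P1): max(4, 8, 2) = 8
D (P1): max(7, 13, 10, 5) = 13
E (P1): max(2, 3, 12) = 12
B (P2): min(8, 13, 12) = 8
G (P1): max(12, 4, 2, 7) = 12
H (P1): max(10, 6, 2) = 10
I (P1): max(10, 13, 4) = 13
F (P2): min(12, 10, 13, 6) = 6
K (P1): max(15, 3, 12, 11) = 15
J (P2): min(15, 13, 12) = 12
Root (P1): max(8, 6, 12) = 12
P1 picks the child with the highest value: J (value 12).

J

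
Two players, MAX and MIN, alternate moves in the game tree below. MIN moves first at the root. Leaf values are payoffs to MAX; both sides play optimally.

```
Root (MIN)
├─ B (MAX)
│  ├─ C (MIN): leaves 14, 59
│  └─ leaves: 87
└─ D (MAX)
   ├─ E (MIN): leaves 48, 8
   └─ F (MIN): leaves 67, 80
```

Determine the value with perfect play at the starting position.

C (MIN): min(14, 59) = 14
B (MAX): max(14, 87) = 87
E (MIN): min(48, 8) = 8
F (MIN): min(67, 80) = 67
D (MAX): max(8, 67) = 67
Root (MIN): min(87, 67) = 67

67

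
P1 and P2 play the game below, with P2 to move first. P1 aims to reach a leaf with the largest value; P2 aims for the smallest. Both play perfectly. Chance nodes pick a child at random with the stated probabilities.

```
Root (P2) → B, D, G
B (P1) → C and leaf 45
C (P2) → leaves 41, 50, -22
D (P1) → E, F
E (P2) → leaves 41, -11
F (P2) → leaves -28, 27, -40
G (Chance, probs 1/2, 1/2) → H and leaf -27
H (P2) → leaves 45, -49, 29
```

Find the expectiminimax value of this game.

-38

C (P2): min(41, 50, -22) = -22
B (P1): max(-22, 45) = 45
E (P2): min(41, -11) = -11
F (P2): min(-28, 27, -40) = -40
D (P1): max(-11, -40) = -11
H (P2): min(45, -49, 29) = -49
G (Chance): 1/2·-49 + 1/2·-27 = -38
Root (P2): min(45, -11, -38) = -38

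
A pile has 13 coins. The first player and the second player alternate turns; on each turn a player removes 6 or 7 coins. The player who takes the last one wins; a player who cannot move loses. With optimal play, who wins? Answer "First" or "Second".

Second

Compute winning (W) and losing (L) positions by backward induction:
i:   0  1  2  3  4  5  6  7  8  9 10 11 12 13
     L  L  L  L  L  L  W  W  W  W  W  W  W  L
Position 13 is L, so the second player wins.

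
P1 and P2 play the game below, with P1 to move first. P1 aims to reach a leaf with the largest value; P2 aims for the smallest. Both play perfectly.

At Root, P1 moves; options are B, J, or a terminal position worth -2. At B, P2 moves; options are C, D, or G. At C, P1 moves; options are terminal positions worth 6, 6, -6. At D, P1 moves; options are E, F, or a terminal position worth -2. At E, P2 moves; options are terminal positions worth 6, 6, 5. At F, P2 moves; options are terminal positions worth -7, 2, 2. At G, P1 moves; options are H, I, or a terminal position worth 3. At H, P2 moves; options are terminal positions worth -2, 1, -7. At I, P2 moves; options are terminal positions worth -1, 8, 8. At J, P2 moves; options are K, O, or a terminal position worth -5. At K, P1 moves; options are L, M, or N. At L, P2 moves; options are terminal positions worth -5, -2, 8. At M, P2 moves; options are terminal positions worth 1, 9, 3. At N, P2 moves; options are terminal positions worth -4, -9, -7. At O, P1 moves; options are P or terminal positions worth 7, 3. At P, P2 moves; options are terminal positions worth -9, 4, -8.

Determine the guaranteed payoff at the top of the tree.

3

C (P1): max(6, 6, -6) = 6
E (P2): min(6, 6, 5) = 5
F (P2): min(-7, 2, 2) = -7
D (P1): max(5, -7, -2) = 5
H (P2): min(-2, 1, -7) = -7
I (P2): min(-1, 8, 8) = -1
G (P1): max(-7, -1, 3) = 3
B (P2): min(6, 5, 3) = 3
L (P2): min(-5, -2, 8) = -5
M (P2): min(1, 9, 3) = 1
N (P2): min(-4, -9, -7) = -9
K (P1): max(-5, 1, -9) = 1
P (P2): min(-9, 4, -8) = -9
O (P1): max(-9, 7, 3) = 7
J (P2): min(1, 7, -5) = -5
Root (P1): max(3, -5, -2) = 3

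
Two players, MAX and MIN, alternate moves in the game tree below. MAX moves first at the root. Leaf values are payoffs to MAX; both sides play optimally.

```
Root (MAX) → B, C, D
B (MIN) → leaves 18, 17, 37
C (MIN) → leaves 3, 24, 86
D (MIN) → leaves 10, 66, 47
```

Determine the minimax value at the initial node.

B (MIN): min(18, 17, 37) = 17
C (MIN): min(3, 24, 86) = 3
D (MIN): min(10, 66, 47) = 10
Root (MAX): max(17, 3, 10) = 17

17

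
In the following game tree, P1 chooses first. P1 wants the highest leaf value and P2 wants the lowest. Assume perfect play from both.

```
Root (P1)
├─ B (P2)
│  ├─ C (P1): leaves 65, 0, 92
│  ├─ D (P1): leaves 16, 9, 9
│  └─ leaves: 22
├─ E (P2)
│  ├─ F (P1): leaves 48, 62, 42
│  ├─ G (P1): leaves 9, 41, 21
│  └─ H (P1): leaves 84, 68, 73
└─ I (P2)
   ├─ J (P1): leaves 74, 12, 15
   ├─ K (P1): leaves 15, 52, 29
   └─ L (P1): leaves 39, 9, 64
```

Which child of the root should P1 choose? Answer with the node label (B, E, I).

C (P1): max(65, 0, 92) = 92
D (P1): max(16, 9, 9) = 16
B (P2): min(92, 16, 22) = 16
F (P1): max(48, 62, 42) = 62
G (P1): max(9, 41, 21) = 41
H (P1): max(84, 68, 73) = 84
E (P2): min(62, 41, 84) = 41
J (P1): max(74, 12, 15) = 74
K (P1): max(15, 52, 29) = 52
L (P1): max(39, 9, 64) = 64
I (P2): min(74, 52, 64) = 52
Root (P1): max(16, 41, 52) = 52
P1 picks the child with the highest value: I (value 52).

I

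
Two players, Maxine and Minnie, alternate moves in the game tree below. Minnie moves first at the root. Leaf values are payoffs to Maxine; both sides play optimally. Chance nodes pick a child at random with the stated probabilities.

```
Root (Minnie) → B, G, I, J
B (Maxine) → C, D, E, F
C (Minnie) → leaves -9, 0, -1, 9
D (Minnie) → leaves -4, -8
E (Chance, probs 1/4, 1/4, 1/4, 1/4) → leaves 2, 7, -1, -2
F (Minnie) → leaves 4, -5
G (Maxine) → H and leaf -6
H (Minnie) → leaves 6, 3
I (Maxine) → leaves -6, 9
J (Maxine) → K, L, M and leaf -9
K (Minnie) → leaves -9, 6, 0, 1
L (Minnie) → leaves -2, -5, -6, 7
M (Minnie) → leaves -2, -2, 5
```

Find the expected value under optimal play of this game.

C (Minnie): min(-9, 0, -1, 9) = -9
D (Minnie): min(-4, -8) = -8
E (Chance): 1/4·2 + 1/4·7 + 1/4·-1 + 1/4·-2 = 1.5
F (Minnie): min(4, -5) = -5
B (Maxine): max(-9, -8, 1.5, -5) = 1.5
H (Minnie): min(6, 3) = 3
G (Maxine): max(3, -6) = 3
I (Maxine): max(-6, 9) = 9
K (Minnie): min(-9, 6, 0, 1) = -9
L (Minnie): min(-2, -5, -6, 7) = -6
M (Minnie): min(-2, -2, 5) = -2
J (Maxine): max(-9, -6, -2, -9) = -2
Root (Minnie): min(1.5, 3, 9, -2) = -2

-2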